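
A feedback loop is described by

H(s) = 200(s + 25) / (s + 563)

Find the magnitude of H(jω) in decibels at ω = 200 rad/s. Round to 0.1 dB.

At s = jω = j200:
zero (s+25): 25 + j200 → |·| = √(25²+200²) = √40625 ≈ 201.56, ∠ = arctan(200/25) ≈ 82.87°
pole (s+563): 563 + j200 → |·| = √(563²+200²) = √356969 ≈ 597.47, ∠ = arctan(200/563) ≈ 19.56°
|H| = 200 · 201.56 / 597.47 ≈ 67.471
Gain = 20 log₁₀(67.471) ≈ 36.58 dB

36.6 dB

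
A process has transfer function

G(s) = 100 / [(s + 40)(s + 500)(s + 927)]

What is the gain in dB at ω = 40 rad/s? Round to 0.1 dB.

At s = jω = j40:
pole (s+40): 40 + j40 → |·| = √(40²+40²) = √3200 ≈ 56.569, ∠ = arctan(40/40) ≈ 45.00°
pole (s+500): 500 + j40 → |·| = √(500²+40²) = √251600 ≈ 501.6, ∠ = arctan(40/500) ≈ 4.57°
pole (s+927): 927 + j40 → |·| = √(927²+40²) = √860929 ≈ 927.86, ∠ = arctan(40/927) ≈ 2.47°
|G| = 100 / 2.6328e+07 ≈ 3.7982e-06
Gain = 20 log₁₀(3.7982e-06) ≈ -108.41 dB

-108.4 dB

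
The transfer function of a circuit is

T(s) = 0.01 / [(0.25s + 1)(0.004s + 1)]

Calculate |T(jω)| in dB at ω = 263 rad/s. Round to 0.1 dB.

At ω = 263 rad/s:
pole (1 + j263·0.25) = 1 + j65.75 → |·| ≈ 65.758, ∠ ≈ 89.13°
pole (1 + j263·0.004) = 1 + j1.052 → |·| ≈ 1.4514, ∠ ≈ 46.45°
|T| = 0.01 · 1 / (65.758 · 1.4514) ≈ 0.00010478
Gain = 20 log₁₀(0.00010478) ≈ -79.59 dB

-79.6 dB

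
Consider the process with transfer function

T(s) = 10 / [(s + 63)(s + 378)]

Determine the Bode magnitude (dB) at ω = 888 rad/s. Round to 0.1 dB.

-98.7 dB

At s = jω = j888:
pole (s+63): 63 + j888 → |·| = √(63²+888²) = √792513 ≈ 890.23, ∠ = arctan(888/63) ≈ 85.94°
pole (s+378): 378 + j888 → |·| = √(378²+888²) = √931428 ≈ 965.11, ∠ = arctan(888/378) ≈ 66.94°
|T| = 10 / 8.5917e+05 ≈ 1.1639e-05
Gain = 20 log₁₀(1.1639e-05) ≈ -98.68 dB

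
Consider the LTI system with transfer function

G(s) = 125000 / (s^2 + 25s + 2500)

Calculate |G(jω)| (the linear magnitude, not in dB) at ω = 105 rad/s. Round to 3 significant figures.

At s = jω = j105:
quadratic: (j105)² + 25·j105 + 2500 = -8525 + j2625 → |·| ≈ 8920, ∠ ≈ 162.89°
|G| = 125000 / 8920 ≈ 14.013

14.0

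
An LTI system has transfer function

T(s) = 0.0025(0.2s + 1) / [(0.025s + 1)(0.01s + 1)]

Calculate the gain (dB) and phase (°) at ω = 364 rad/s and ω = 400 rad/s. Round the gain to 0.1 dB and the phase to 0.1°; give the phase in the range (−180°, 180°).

At ω = 364 rad/s:
zero (1 + j364·0.2) = 1 + j72.8 → |·| ≈ 72.807, ∠ ≈ 89.21°
pole (1 + j364·0.025) = 1 + j9.1 → |·| ≈ 9.1548, ∠ ≈ 83.73°
pole (1 + j364·0.01) = 1 + j3.64 → |·| ≈ 3.7749, ∠ ≈ 74.64°
|T| = 0.0025 · 72.807 / (9.1548 · 3.7749) ≈ 0.0052669
Gain = 20 log₁₀(0.0052669) ≈ -45.57 dB
∠T = (89.21°) − (83.73° + 74.64°) = -69.16°

At ω = 400 rad/s:
zero (1 + j400·0.2) = 1 + j80 → |·| ≈ 80.006, ∠ ≈ 89.28°
pole (1 + j400·0.025) = 1 + j10 → |·| ≈ 10.05, ∠ ≈ 84.29°
pole (1 + j400·0.01) = 1 + j4 → |·| ≈ 4.1231, ∠ ≈ 75.96°
|T| = 0.0025 · 80.006 / (10.05 · 4.1231) ≈ 0.0048269
Gain = 20 log₁₀(0.0048269) ≈ -46.33 dB
∠T = (89.28°) − (84.29° + 75.96°) = -70.97°

ω = 364: -45.6 dB, -69.2°; ω = 400: -46.3 dB, -71.0°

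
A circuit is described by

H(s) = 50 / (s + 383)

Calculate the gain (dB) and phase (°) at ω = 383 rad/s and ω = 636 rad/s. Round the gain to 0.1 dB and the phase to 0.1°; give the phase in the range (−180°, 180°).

At s = jω = j383:
pole (s+383): 383 + j383 → |·| = √(383²+383²) = √293378 ≈ 541.64, ∠ = arctan(383/383) ≈ 45.00°
|H| = 50 / 541.64 ≈ 0.092312
Gain = 20 log₁₀(0.092312) ≈ -20.69 dB
∠H = 0.00° − 45.00° = -45.00°

At s = jω = j636:
pole (s+383): 383 + j636 → |·| = √(383²+636²) = √551185 ≈ 742.42, ∠ = arctan(636/383) ≈ 58.94°
|H| = 50 / 742.42 ≈ 0.067347
Gain = 20 log₁₀(0.067347) ≈ -23.43 dB
∠H = 0.00° − 58.94° = -58.94°

ω = 383: -20.7 dB, -45.0°; ω = 636: -23.4 dB, -58.9°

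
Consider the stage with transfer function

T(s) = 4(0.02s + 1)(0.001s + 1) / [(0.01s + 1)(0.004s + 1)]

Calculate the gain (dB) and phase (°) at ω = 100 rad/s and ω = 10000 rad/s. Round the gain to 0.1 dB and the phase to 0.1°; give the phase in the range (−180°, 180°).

At ω = 100 rad/s:
zero (1 + j100·0.02) = 1 + j2 → |·| ≈ 2.2361, ∠ ≈ 63.43°
zero (1 + j100·0.001) = 1 + j0.1 → |·| ≈ 1.005, ∠ ≈ 5.71°
pole (1 + j100·0.01) = 1 + j1 → |·| ≈ 1.4142, ∠ ≈ 45.00°
pole (1 + j100·0.004) = 1 + j0.4 → |·| ≈ 1.077, ∠ ≈ 21.80°
|T| = 4 · 2.2361 · 1.005 / (1.4142 · 1.077) ≈ 5.9019
Gain = 20 log₁₀(5.9019) ≈ 15.42 dB
∠T = (63.43° + 5.71°) − (45.00° + 21.80°) = 2.34°

At ω = 10000 rad/s:
zero (1 + j10000·0.02) = 1 + j200 → |·| ≈ 200, ∠ ≈ 89.71°
zero (1 + j10000·0.001) = 1 + j10 → |·| ≈ 10.05, ∠ ≈ 84.29°
pole (1 + j10000·0.01) = 1 + j100 → |·| ≈ 100, ∠ ≈ 89.43°
pole (1 + j10000·0.004) = 1 + j40 → |·| ≈ 40.012, ∠ ≈ 88.57°
|T| = 4 · 200 · 10.05 / (100 · 40.012) ≈ 2.0094
Gain = 20 log₁₀(2.0094) ≈ 6.06 dB
∠T = (89.71° + 84.29°) − (89.43° + 88.57°) = -4.00°

ω = 100: 15.4 dB, 2.3°; ω = 10000: 6.1 dB, -4.0°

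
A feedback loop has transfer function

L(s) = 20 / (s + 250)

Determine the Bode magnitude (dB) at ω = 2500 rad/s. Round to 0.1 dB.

At s = jω = j2500:
pole (s+250): 250 + j2500 → |·| = √(250²+2500²) = √6312500 ≈ 2512.5, ∠ = arctan(2500/250) ≈ 84.29°
|L| = 20 / 2512.5 ≈ 0.0079602
Gain = 20 log₁₀(0.0079602) ≈ -41.98 dB

-42.0 dB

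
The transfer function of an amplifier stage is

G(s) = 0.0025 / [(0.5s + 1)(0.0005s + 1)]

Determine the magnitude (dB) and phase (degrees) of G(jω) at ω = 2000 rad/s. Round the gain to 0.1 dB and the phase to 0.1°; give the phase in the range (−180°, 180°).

-115.1 dB, -134.9°

At ω = 2000 rad/s:
pole (1 + j2000·0.5) = 1 + j1000 → |·| ≈ 1000, ∠ ≈ 89.94°
pole (1 + j2000·0.0005) = 1 + j1 → |·| ≈ 1.4142, ∠ ≈ 45.00°
|G| = 0.0025 · 1 / (1000 · 1.4142) ≈ 1.7678e-06
Gain = 20 log₁₀(1.7678e-06) ≈ -115.05 dB
∠G = (0°) − (89.94° + 45.00°) = -134.94°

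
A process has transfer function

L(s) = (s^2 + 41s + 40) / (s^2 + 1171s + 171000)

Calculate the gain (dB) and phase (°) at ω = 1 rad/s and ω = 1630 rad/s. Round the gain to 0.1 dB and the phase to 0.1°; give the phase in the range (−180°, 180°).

Substitute s = j1:
Numerator: (j1)^2 + 41(j1) + 40 = 39 + j41
Denominator: (j1)^2 + 1171(j1) + 171000 = 170999 + j1171
|N| = √(39² + 41²) ≈ 56.586, ∠N ≈ 46.43°
|D| = √(170999² + 1171²) ≈ 1.71e+05, ∠D ≈ 0.39°
|L| = 56.586 / 1.71e+05 ≈ 0.00033091
Gain = 20 log₁₀(0.00033091) ≈ -69.61 dB
∠L = 46.43° − 0.39° = 46.04°

Substitute s = j1630:
Numerator: (j1630)^2 + 41(j1630) + 40 = -2656860 + j66830
Denominator: (j1630)^2 + 1171(j1630) + 171000 = -2485900 + j1908730
|N| = √(2656860² + 66830²) ≈ 2.6577e+06, ∠N ≈ 178.56°
|D| = √(2485900² + 1908730²) ≈ 3.1342e+06, ∠D ≈ 142.48°
|L| = 2.6577e+06 / 3.1342e+06 ≈ 0.84797
Gain = 20 log₁₀(0.84797) ≈ -1.43 dB
∠L = 178.56° − 142.48° = 36.08°

ω = 1: -69.6 dB, 46.0°; ω = 1630: -1.4 dB, 36.1°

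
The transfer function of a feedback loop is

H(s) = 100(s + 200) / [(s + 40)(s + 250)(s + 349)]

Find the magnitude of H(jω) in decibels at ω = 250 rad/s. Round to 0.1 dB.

-61.6 dB

At s = jω = j250:
zero (s+200): 200 + j250 → |·| = √(200²+250²) = √102500 ≈ 320.16, ∠ = arctan(250/200) ≈ 51.34°
pole (s+40): 40 + j250 → |·| = √(40²+250²) = √64100 ≈ 253.18, ∠ = arctan(250/40) ≈ 80.91°
pole (s+250): 250 + j250 → |·| = √(250²+250²) = √125000 ≈ 353.55, ∠ = arctan(250/250) ≈ 45.00°
pole (s+349): 349 + j250 → |·| = √(349²+250²) = √184301 ≈ 429.3, ∠ = arctan(250/349) ≈ 35.62°
|H| = 100 · 320.16 / 3.8427e+07 ≈ 0.00083316
Gain = 20 log₁₀(0.00083316) ≈ -61.59 dB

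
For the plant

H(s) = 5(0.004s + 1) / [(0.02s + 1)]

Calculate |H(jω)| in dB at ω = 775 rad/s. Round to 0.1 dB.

0.4 dB

At ω = 775 rad/s:
zero (1 + j775·0.004) = 1 + j3.1 → |·| ≈ 3.2573, ∠ ≈ 72.12°
pole (1 + j775·0.02) = 1 + j15.5 → |·| ≈ 15.532, ∠ ≈ 86.31°
|H| = 5 · 3.2573 / (15.532) ≈ 1.0486
Gain = 20 log₁₀(1.0486) ≈ 0.41 dB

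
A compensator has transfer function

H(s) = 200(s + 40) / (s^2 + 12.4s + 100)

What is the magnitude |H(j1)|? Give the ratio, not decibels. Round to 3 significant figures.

80.2

At s = jω = j1:
zero (s+40): 40 + j1 → |·| = √(40²+1²) = √1601 ≈ 40.012, ∠ = arctan(1/40) ≈ 1.43°
quadratic: (j1)² + 12.4·j1 + 100 = 99 + j12.4 → |·| ≈ 99.774, ∠ ≈ 7.14°
|H| = 200 · 40.012 / 99.774 ≈ 80.205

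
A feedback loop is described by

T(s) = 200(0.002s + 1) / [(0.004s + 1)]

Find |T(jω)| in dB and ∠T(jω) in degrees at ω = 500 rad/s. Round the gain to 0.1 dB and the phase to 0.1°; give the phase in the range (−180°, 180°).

42.0 dB, -18.4°

At ω = 500 rad/s:
zero (1 + j500·0.002) = 1 + j1 → |·| ≈ 1.4142, ∠ ≈ 45.00°
pole (1 + j500·0.004) = 1 + j2 → |·| ≈ 2.2361, ∠ ≈ 63.43°
|T| = 200 · 1.4142 / (2.2361) ≈ 126.49
Gain = 20 log₁₀(126.49) ≈ 42.04 dB
∠T = (45.00°) − (63.43°) = -18.43°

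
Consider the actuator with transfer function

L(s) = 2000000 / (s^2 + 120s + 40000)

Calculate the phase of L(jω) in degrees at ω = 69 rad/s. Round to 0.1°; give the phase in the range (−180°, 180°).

-13.2°

At s = jω = j69:
quadratic: (j69)² + 120·j69 + 40000 = 35239 + j8280 → |·| ≈ 36199, ∠ ≈ 13.22°
∠L = 0.00° − 13.22° = -13.22°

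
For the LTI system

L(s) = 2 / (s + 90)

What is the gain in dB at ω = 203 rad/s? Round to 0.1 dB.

-40.9 dB

Substitute s = j203:
Numerator: 2 = 2 + j0
Denominator: (j203) + 90 = 90 + j203
|N| = √(2² + 0²) ≈ 2, ∠N ≈ 0.00°
|D| = √(90² + 203²) ≈ 222.06, ∠D ≈ 66.09°
|L| = 2 / 222.06 ≈ 0.0090066
Gain = 20 log₁₀(0.0090066) ≈ -40.91 dB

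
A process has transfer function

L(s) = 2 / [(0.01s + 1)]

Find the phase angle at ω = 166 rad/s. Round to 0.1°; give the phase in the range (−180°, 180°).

-58.9°

At ω = 166 rad/s:
pole (1 + j166·0.01) = 1 + j1.66 → |·| ≈ 1.9379, ∠ ≈ 58.93°
∠L = (0°) − (58.93°) = -58.93°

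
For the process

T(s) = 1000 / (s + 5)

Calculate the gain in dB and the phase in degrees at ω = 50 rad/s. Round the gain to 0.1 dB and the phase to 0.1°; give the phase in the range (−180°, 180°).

26.0 dB, -84.3°

At s = jω = j50:
pole (s+5): 5 + j50 → |·| = √(5²+50²) = √2525 ≈ 50.249, ∠ = arctan(50/5) ≈ 84.29°
|T| = 1000 / 50.249 ≈ 19.901
Gain = 20 log₁₀(19.901) ≈ 25.98 dB
∠T = 0.00° − 84.29° = -84.29°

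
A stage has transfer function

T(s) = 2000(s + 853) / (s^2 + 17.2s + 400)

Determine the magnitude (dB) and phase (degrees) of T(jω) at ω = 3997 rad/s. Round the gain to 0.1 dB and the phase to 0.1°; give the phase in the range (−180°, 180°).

-5.8 dB, -101.8°

At s = jω = j3997:
zero (s+853): 853 + j3997 → |·| = √(853²+3997²) = √16703618 ≈ 4087, ∠ = arctan(3997/853) ≈ 77.95°
quadratic: (j3997)² + 17.2·j3997 + 400 = -15975609 + j68748.4 → |·| ≈ 1.5976e+07, ∠ ≈ 179.75°
|T| = 2000 · 4087 / 1.5976e+07 ≈ 0.51164
Gain = 20 log₁₀(0.51164) ≈ -5.82 dB
∠T = 77.95° − 179.75° = -101.80°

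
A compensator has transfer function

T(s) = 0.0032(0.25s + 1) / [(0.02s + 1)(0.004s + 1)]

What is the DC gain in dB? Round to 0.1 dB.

T(0) = 0.0032 · 1 / 1 = 0.0032
20 log₁₀(0.0032) ≈ -49.90 dB

-49.9 dB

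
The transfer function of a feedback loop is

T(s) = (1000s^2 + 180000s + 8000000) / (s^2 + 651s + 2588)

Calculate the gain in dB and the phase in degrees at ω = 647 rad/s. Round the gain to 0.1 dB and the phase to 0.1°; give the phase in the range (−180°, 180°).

Substitute s = j647:
Numerator: 1000(j647)^2 + 180000(j647) + 8000000 = -410609000 + j116460000
Denominator: (j647)^2 + 651(j647) + 2588 = -416021 + j421197
|N| = √(410609000² + 116460000²) ≈ 4.2681e+08, ∠N ≈ 164.17°
|D| = √(416021² + 421197²) ≈ 5.9201e+05, ∠D ≈ 134.65°
|T| = 4.2681e+08 / 5.9201e+05 ≈ 720.95
Gain = 20 log₁₀(720.95) ≈ 57.16 dB
∠T = 164.17° − 134.65° = 29.52°

57.2 dB, 29.5°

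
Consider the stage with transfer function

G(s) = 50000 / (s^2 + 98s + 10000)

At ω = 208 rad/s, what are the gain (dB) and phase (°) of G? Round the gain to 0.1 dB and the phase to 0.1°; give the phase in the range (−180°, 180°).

At s = jω = j208:
quadratic: (j208)² + 98·j208 + 10000 = -33264 + j20384 → |·| ≈ 39013, ∠ ≈ 148.50°
|G| = 50000 / 39013 ≈ 1.2816
Gain = 20 log₁₀(1.2816) ≈ 2.16 dB
∠G = 0.00° − 148.50° = -148.50°

2.2 dB, -148.5°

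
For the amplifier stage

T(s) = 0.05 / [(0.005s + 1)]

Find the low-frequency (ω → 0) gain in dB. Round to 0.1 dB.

T(0) = 0.05 · 1 / 1 = 0.05
20 log₁₀(0.05) ≈ -26.02 dB

-26.0 dB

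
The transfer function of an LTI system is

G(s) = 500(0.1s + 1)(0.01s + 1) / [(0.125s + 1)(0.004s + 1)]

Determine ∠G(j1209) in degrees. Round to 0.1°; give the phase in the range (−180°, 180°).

At ω = 1209 rad/s:
zero (1 + j1209·0.1) = 1 + j120.9 → |·| ≈ 120.9, ∠ ≈ 89.53°
zero (1 + j1209·0.01) = 1 + j12.09 → |·| ≈ 12.131, ∠ ≈ 85.27°
pole (1 + j1209·0.125) = 1 + j151.125 → |·| ≈ 151.13, ∠ ≈ 89.62°
pole (1 + j1209·0.004) = 1 + j4.836 → |·| ≈ 4.9383, ∠ ≈ 78.32°
∠G = (89.53° + 85.27°) − (89.62° + 78.32°) = 6.86°

6.9°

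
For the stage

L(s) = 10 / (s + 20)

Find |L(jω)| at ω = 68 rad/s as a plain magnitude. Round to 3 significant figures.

0.141

At s = jω = j68:
pole (s+20): 20 + j68 → |·| = √(20²+68²) = √5024 ≈ 70.88, ∠ = arctan(68/20) ≈ 73.61°
|L| = 10 / 70.88 ≈ 0.14108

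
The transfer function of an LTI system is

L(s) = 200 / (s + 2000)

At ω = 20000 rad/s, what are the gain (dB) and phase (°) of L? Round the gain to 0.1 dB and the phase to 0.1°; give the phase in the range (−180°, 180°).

At s = jω = j20000:
pole (s+2000): 2000 + j20000 → |·| = √(2000²+20000²) = √404000000 ≈ 20100, ∠ = arctan(20000/2000) ≈ 84.29°
|L| = 200 / 20100 ≈ 0.0099502
Gain = 20 log₁₀(0.0099502) ≈ -40.04 dB
∠L = 0.00° − 84.29° = -84.29°

-40.0 dB, -84.3°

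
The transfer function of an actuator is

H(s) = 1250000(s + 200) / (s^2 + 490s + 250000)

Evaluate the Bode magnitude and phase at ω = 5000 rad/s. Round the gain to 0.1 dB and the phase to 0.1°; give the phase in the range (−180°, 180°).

48.0 dB, -86.6°

At s = jω = j5000:
zero (s+200): 200 + j5000 → |·| = √(200²+5000²) = √25040000 ≈ 5004, ∠ = arctan(5000/200) ≈ 87.71°
quadratic: (j5000)² + 490·j5000 + 250000 = -24750000 + j2450000 → |·| ≈ 2.4871e+07, ∠ ≈ 174.35°
|H| = 1250000 · 5004 / 2.4871e+07 ≈ 251.5
Gain = 20 log₁₀(251.5) ≈ 48.01 dB
∠H = 87.71° − 174.35° = -86.64°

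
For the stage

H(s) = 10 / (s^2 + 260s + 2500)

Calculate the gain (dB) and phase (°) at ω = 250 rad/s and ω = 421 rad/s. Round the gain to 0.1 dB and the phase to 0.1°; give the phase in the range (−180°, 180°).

ω = 250: -78.9 dB, -132.7°; ω = 421: -86.3 dB, -147.9°

Substitute s = j250:
Numerator: 10 = 10 + j0
Denominator: (j250)^2 + 260(j250) + 2500 = -60000 + j65000
|N| = √(10² + 0²) ≈ 10, ∠N ≈ 0.00°
|D| = √(60000² + 65000²) ≈ 88459, ∠D ≈ 132.71°
|H| = 10 / 88459 ≈ 0.00011305
Gain = 20 log₁₀(0.00011305) ≈ -78.93 dB
∠H = 0.00° − 132.71° = -132.71°

Substitute s = j421:
Numerator: 10 = 10 + j0
Denominator: (j421)^2 + 260(j421) + 2500 = -174741 + j109460
|N| = √(10² + 0²) ≈ 10, ∠N ≈ 0.00°
|D| = √(174741² + 109460²) ≈ 2.0619e+05, ∠D ≈ 147.94°
|H| = 10 / 2.0619e+05 ≈ 4.8499e-05
Gain = 20 log₁₀(4.8499e-05) ≈ -86.29 dB
∠H = 0.00° − 147.94° = -147.94°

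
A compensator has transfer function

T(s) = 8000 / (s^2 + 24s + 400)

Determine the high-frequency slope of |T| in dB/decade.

-40 dB/decade

Each pole contributes −20 dB/decade at high frequency; each zero contributes +20 dB/decade.
Net: 0 zero(s) − 2 pole(s) → -40 dB/decade.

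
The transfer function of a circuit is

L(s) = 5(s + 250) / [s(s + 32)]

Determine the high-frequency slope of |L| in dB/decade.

-20 dB/decade

Each pole contributes −20 dB/decade at high frequency; each zero contributes +20 dB/decade.
Net: 1 zero(s) − 2 pole(s) → -20 dB/decade.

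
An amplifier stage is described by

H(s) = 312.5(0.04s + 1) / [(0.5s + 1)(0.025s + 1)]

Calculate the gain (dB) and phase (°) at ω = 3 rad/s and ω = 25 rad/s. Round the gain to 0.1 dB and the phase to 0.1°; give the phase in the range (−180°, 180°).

ω = 3: 44.8 dB, -53.8°; ω = 25: 29.5 dB, -72.4°

At ω = 3 rad/s:
zero (1 + j3·0.04) = 1 + j0.12 → |·| ≈ 1.0072, ∠ ≈ 6.84°
pole (1 + j3·0.5) = 1 + j1.5 → |·| ≈ 1.8028, ∠ ≈ 56.31°
pole (1 + j3·0.025) = 1 + j0.075 → |·| ≈ 1.0028, ∠ ≈ 4.29°
|H| = 312.5 · 1.0072 / (1.8028 · 1.0028) ≈ 174.1
Gain = 20 log₁₀(174.1) ≈ 44.82 dB
∠H = (6.84°) − (56.31° + 4.29°) = -53.76°

At ω = 25 rad/s:
zero (1 + j25·0.04) = 1 + j1 → |·| ≈ 1.4142, ∠ ≈ 45.00°
pole (1 + j25·0.5) = 1 + j12.5 → |·| ≈ 12.54, ∠ ≈ 85.43°
pole (1 + j25·0.025) = 1 + j0.625 → |·| ≈ 1.1792, ∠ ≈ 32.01°
|H| = 312.5 · 1.4142 / (12.54 · 1.1792) ≈ 29.887
Gain = 20 log₁₀(29.887) ≈ 29.51 dB
∠H = (45.00°) − (85.43° + 32.01°) = -72.44°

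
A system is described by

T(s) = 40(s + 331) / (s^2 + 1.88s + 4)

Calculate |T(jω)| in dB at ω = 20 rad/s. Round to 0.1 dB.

At s = jω = j20:
zero (s+331): 331 + j20 → |·| = √(331²+20²) = √109961 ≈ 331.6, ∠ = arctan(20/331) ≈ 3.46°
quadratic: (j20)² + 1.88·j20 + 4 = -396 + j37.6 → |·| ≈ 397.78, ∠ ≈ 174.58°
|T| = 40 · 331.6 / 397.78 ≈ 33.345
Gain = 20 log₁₀(33.345) ≈ 30.46 dB

30.5 dB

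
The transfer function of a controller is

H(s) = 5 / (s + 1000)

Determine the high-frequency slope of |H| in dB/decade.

Each pole contributes −20 dB/decade at high frequency; each zero contributes +20 dB/decade.
Net: 0 zero(s) − 1 pole(s) → -20 dB/decade.

-20 dB/decade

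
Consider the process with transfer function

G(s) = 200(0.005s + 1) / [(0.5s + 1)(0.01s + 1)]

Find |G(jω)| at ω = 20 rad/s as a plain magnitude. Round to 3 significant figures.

19.6

At ω = 20 rad/s:
zero (1 + j20·0.005) = 1 + j0.1 → |·| ≈ 1.005, ∠ ≈ 5.71°
pole (1 + j20·0.5) = 1 + j10 → |·| ≈ 10.05, ∠ ≈ 84.29°
pole (1 + j20·0.01) = 1 + j0.2 → |·| ≈ 1.0198, ∠ ≈ 11.31°
|G| = 200 · 1.005 / (10.05 · 1.0198) ≈ 19.612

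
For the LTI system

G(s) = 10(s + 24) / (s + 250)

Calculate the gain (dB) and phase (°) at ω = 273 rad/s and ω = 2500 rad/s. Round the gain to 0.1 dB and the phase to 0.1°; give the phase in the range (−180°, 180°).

ω = 273: 17.4 dB, 37.5°; ω = 2500: 20.0 dB, 5.2°

At s = jω = j273:
zero (s+24): 24 + j273 → |·| = √(24²+273²) = √75105 ≈ 274.05, ∠ = arctan(273/24) ≈ 84.98°
pole (s+250): 250 + j273 → |·| = √(250²+273²) = √137029 ≈ 370.17, ∠ = arctan(273/250) ≈ 47.52°
|G| = 10 · 274.05 / 370.17 ≈ 7.4034
Gain = 20 log₁₀(7.4034) ≈ 17.39 dB
∠G = 84.98° − 47.52° = 37.46°

At s = jω = j2500:
zero (s+24): 24 + j2500 → |·| = √(24²+2500²) = √6250576 ≈ 2500.1, ∠ = arctan(2500/24) ≈ 89.45°
pole (s+250): 250 + j2500 → |·| = √(250²+2500²) = √6312500 ≈ 2512.5, ∠ = arctan(2500/250) ≈ 84.29°
|G| = 10 · 2500.1 / 2512.5 ≈ 9.9506
Gain = 20 log₁₀(9.9506) ≈ 19.96 dB
∠G = 89.45° − 84.29° = 5.16°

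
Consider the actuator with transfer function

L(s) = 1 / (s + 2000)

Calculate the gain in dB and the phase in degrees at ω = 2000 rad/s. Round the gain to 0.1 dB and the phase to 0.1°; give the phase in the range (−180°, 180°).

-69.0 dB, -45.0°

Substitute s = j2000:
Numerator: 1 = 1 + j0
Denominator: (j2000) + 2000 = 2000 + j2000
|N| = √(1² + 0²) ≈ 1, ∠N ≈ 0.00°
|D| = √(2000² + 2000²) ≈ 2828.4, ∠D ≈ 45.00°
|L| = 1 / 2828.4 ≈ 0.00035356
Gain = 20 log₁₀(0.00035356) ≈ -69.03 dB
∠L = 0.00° − 45.00° = -45.00°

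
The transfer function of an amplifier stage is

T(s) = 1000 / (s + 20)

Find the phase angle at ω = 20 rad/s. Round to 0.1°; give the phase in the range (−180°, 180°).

-45.0°

Substitute s = j20:
Numerator: 1000 = 1000 + j0
Denominator: (j20) + 20 = 20 + j20
|N| = √(1000² + 0²) ≈ 1000, ∠N ≈ 0.00°
|D| = √(20² + 20²) ≈ 28.284, ∠D ≈ 45.00°
∠T = 0.00° − 45.00° = -45.00°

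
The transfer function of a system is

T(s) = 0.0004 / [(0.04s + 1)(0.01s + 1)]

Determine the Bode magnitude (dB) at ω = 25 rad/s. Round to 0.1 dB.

At ω = 25 rad/s:
pole (1 + j25·0.04) = 1 + j1 → |·| ≈ 1.4142, ∠ ≈ 45.00°
pole (1 + j25·0.01) = 1 + j0.25 → |·| ≈ 1.0308, ∠ ≈ 14.04°
|T| = 0.0004 · 1 / (1.4142 · 1.0308) ≈ 0.00027439
Gain = 20 log₁₀(0.00027439) ≈ -71.23 dB

-71.2 dB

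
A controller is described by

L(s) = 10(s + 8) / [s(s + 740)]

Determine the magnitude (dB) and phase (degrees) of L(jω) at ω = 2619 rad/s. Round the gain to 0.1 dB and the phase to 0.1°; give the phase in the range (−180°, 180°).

-48.7 dB, -74.4°

At s = jω = j2619:
zero (s+8): 8 + j2619 → |·| = √(8²+2619²) = √6859225 ≈ 2619, ∠ = arctan(2619/8) ≈ 89.82°
pole (s+740): 740 + j2619 → |·| = √(740²+2619²) = √7406761 ≈ 2721.5, ∠ = arctan(2619/740) ≈ 74.22°
pole at origin: |s| = 2619, ∠ = 90.00° (in denominator)
|L| = 10 · 2619 / 7.1276e+06 ≈ 0.0036744
Gain = 20 log₁₀(0.0036744) ≈ -48.70 dB
∠L = 89.82° − 164.22° = -74.40°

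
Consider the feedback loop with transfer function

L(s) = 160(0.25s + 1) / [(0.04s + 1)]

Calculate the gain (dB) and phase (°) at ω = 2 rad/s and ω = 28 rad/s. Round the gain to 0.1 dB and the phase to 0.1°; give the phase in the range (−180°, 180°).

At ω = 2 rad/s:
zero (1 + j2·0.25) = 1 + j0.5 → |·| ≈ 1.118, ∠ ≈ 26.57°
pole (1 + j2·0.04) = 1 + j0.08 → |·| ≈ 1.0032, ∠ ≈ 4.57°
|L| = 160 · 1.118 / (1.0032) ≈ 178.31
Gain = 20 log₁₀(178.31) ≈ 45.02 dB
∠L = (26.57°) − (4.57°) = 22.00°

At ω = 28 rad/s:
zero (1 + j28·0.25) = 1 + j7 → |·| ≈ 7.0711, ∠ ≈ 81.87°
pole (1 + j28·0.04) = 1 + j1.12 → |·| ≈ 1.5015, ∠ ≈ 48.24°
|L| = 160 · 7.0711 / (1.5015) ≈ 753.5
Gain = 20 log₁₀(753.5) ≈ 57.54 dB
∠L = (81.87°) − (48.24°) = 33.63°

ω = 2: 45.0 dB, 22.0°; ω = 28: 57.5 dB, 33.6°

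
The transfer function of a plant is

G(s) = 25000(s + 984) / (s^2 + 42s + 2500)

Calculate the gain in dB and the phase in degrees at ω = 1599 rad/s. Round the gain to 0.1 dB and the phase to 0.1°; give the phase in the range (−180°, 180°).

25.3 dB, -120.1°

At s = jω = j1599:
zero (s+984): 984 + j1599 → |·| = √(984²+1599²) = √3525057 ≈ 1877.5, ∠ = arctan(1599/984) ≈ 58.39°
quadratic: (j1599)² + 42·j1599 + 2500 = -2554301 + j67158 → |·| ≈ 2.5552e+06, ∠ ≈ 178.49°
|G| = 25000 · 1877.5 / 2.5552e+06 ≈ 18.369
Gain = 20 log₁₀(18.369) ≈ 25.28 dB
∠G = 58.39° − 178.49° = -120.10°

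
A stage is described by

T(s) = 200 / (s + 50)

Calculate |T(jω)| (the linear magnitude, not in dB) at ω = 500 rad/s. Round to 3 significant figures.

Substitute s = j500:
Numerator: 200 = 200 + j0
Denominator: (j500) + 50 = 50 + j500
|N| = √(200² + 0²) ≈ 200, ∠N ≈ 0.00°
|D| = √(50² + 500²) ≈ 502.49, ∠D ≈ 84.29°
|T| = 200 / 502.49 ≈ 0.39802

0.398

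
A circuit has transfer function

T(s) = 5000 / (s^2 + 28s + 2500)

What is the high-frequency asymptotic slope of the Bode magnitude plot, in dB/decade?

-40 dB/decade

Each pole contributes −20 dB/decade at high frequency; each zero contributes +20 dB/decade.
Net: 0 zero(s) − 2 pole(s) → -40 dB/decade.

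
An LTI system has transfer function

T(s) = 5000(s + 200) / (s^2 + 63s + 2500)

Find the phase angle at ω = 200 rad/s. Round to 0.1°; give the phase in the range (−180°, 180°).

At s = jω = j200:
zero (s+200): 200 + j200 → |·| = √(200²+200²) = √80000 ≈ 282.84, ∠ = arctan(200/200) ≈ 45.00°
quadratic: (j200)² + 63·j200 + 2500 = -37500 + j12600 → |·| ≈ 39560, ∠ ≈ 161.43°
∠T = 45.00° − 161.43° = -116.43°

-116.4°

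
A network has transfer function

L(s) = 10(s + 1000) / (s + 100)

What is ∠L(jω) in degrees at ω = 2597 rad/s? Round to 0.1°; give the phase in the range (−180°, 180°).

-18.9°

At s = jω = j2597:
zero (s+1000): 1000 + j2597 → |·| = √(1000²+2597²) = √7744409 ≈ 2782.9, ∠ = arctan(2597/1000) ≈ 68.94°
pole (s+100): 100 + j2597 → |·| = √(100²+2597²) = √6754409 ≈ 2598.9, ∠ = arctan(2597/100) ≈ 87.79°
∠L = 68.94° − 87.79° = -18.85°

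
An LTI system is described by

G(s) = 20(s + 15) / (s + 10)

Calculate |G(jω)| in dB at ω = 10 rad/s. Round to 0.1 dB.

At s = jω = j10:
zero (s+15): 15 + j10 → |·| = √(15²+10²) = √325 ≈ 18.028, ∠ = arctan(10/15) ≈ 33.69°
pole (s+10): 10 + j10 → |·| = √(10²+10²) = √200 ≈ 14.142, ∠ = arctan(10/10) ≈ 45.00°
|G| = 20 · 18.028 / 14.142 ≈ 25.496
Gain = 20 log₁₀(25.496) ≈ 28.13 dB

28.1 dB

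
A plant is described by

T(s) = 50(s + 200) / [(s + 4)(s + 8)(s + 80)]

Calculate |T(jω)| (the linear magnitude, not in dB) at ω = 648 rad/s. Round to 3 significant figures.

At s = jω = j648:
zero (s+200): 200 + j648 → |·| = √(200²+648²) = √459904 ≈ 678.16, ∠ = arctan(648/200) ≈ 72.85°
pole (s+4): 4 + j648 → |·| = √(4²+648²) = √419920 ≈ 648.01, ∠ = arctan(648/4) ≈ 89.65°
pole (s+8): 8 + j648 → |·| = √(8²+648²) = √419968 ≈ 648.05, ∠ = arctan(648/8) ≈ 89.29°
pole (s+80): 80 + j648 → |·| = √(80²+648²) = √426304 ≈ 652.92, ∠ = arctan(648/80) ≈ 82.96°
|T| = 50 · 678.16 / 2.7419e+08 ≈ 0.00012367

0.000124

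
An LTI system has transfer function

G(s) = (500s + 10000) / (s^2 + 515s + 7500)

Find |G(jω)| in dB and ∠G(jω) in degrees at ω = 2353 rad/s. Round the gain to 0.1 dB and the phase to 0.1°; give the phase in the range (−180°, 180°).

Substitute s = j2353:
Numerator: 500(j2353) + 10000 = 10000 + j1176500
Denominator: (j2353)^2 + 515(j2353) + 7500 = -5529109 + j1211795
|N| = √(10000² + 1176500²) ≈ 1.1765e+06, ∠N ≈ 89.51°
|D| = √(5529109² + 1211795²) ≈ 5.6603e+06, ∠D ≈ 167.64°
|G| = 1.1765e+06 / 5.6603e+06 ≈ 0.20785
Gain = 20 log₁₀(0.20785) ≈ -13.64 dB
∠G = 89.51° − 167.64° = -78.13°

-13.6 dB, -78.1°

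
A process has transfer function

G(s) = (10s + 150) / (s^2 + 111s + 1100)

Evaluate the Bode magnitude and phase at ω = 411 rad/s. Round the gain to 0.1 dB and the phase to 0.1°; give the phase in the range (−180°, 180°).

Substitute s = j411:
Numerator: 10(j411) + 150 = 150 + j4110
Denominator: (j411)^2 + 111(j411) + 1100 = -167821 + j45621
|N| = √(150² + 4110²) ≈ 4112.7, ∠N ≈ 87.91°
|D| = √(167821² + 45621²) ≈ 1.7391e+05, ∠D ≈ 164.79°
|G| = 4112.7 / 1.7391e+05 ≈ 0.023648
Gain = 20 log₁₀(0.023648) ≈ -32.52 dB
∠G = 87.91° − 164.79° = -76.88°

-32.5 dB, -76.9°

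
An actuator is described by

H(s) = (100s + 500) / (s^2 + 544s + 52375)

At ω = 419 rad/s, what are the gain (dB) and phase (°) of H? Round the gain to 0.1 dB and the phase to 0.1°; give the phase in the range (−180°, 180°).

Substitute s = j419:
Numerator: 100(j419) + 500 = 500 + j41900
Denominator: (j419)^2 + 544(j419) + 52375 = -123186 + j227936
|N| = √(500² + 41900²) ≈ 41903, ∠N ≈ 89.32°
|D| = √(123186² + 227936²) ≈ 2.5909e+05, ∠D ≈ 118.39°
|H| = 41903 / 2.5909e+05 ≈ 0.16173
Gain = 20 log₁₀(0.16173) ≈ -15.82 dB
∠H = 89.32° − 118.39° = -29.07°

-15.8 dB, -29.1°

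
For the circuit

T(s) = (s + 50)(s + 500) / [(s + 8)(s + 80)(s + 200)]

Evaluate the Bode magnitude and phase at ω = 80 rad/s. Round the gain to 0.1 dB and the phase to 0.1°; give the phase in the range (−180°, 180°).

-32.3 dB, -84.0°

At s = jω = j80:
zero (s+50): 50 + j80 → |·| = √(50²+80²) = √8900 ≈ 94.34, ∠ = arctan(80/50) ≈ 57.99°
zero (s+500): 500 + j80 → |·| = √(500²+80²) = √256400 ≈ 506.36, ∠ = arctan(80/500) ≈ 9.09°
pole (s+8): 8 + j80 → |·| = √(8²+80²) = √6464 ≈ 80.399, ∠ = arctan(80/8) ≈ 84.29°
pole (s+80): 80 + j80 → |·| = √(80²+80²) = √12800 ≈ 113.14, ∠ = arctan(80/80) ≈ 45.00°
pole (s+200): 200 + j80 → |·| = √(200²+80²) = √46400 ≈ 215.41, ∠ = arctan(80/200) ≈ 21.80°
|T| = 1 · 47770 / 1.9594e+06 ≈ 0.02438
Gain = 20 log₁₀(0.02438) ≈ -32.26 dB
∠T = 67.08° − 151.09° = -84.01°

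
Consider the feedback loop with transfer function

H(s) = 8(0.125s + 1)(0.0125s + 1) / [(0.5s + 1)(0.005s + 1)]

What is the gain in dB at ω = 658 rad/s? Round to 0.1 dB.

At ω = 658 rad/s:
zero (1 + j658·0.125) = 1 + j82.25 → |·| ≈ 82.256, ∠ ≈ 89.30°
zero (1 + j658·0.0125) = 1 + j8.225 → |·| ≈ 8.2856, ∠ ≈ 83.07°
pole (1 + j658·0.5) = 1 + j329 → |·| ≈ 329, ∠ ≈ 89.83°
pole (1 + j658·0.005) = 1 + j3.29 → |·| ≈ 3.4386, ∠ ≈ 73.09°
|H| = 8 · 82.256 · 8.2856 / (329 · 3.4386) ≈ 4.8195
Gain = 20 log₁₀(4.8195) ≈ 13.66 dB

13.7 dB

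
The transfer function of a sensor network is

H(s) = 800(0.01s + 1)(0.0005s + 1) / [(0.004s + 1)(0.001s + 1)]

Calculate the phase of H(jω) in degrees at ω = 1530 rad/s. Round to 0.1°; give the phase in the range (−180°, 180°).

At ω = 1530 rad/s:
zero (1 + j1530·0.01) = 1 + j15.3 → |·| ≈ 15.333, ∠ ≈ 86.26°
zero (1 + j1530·0.0005) = 1 + j0.765 → |·| ≈ 1.2591, ∠ ≈ 37.42°
pole (1 + j1530·0.004) = 1 + j6.12 → |·| ≈ 6.2012, ∠ ≈ 80.72°
pole (1 + j1530·0.001) = 1 + j1.53 → |·| ≈ 1.8278, ∠ ≈ 56.83°
∠H = (86.26° + 37.42°) − (80.72° + 56.83°) = -13.87°

-13.9°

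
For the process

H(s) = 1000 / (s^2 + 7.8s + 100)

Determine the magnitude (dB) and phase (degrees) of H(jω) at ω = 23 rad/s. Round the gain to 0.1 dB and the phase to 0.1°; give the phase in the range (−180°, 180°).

At s = jω = j23:
quadratic: (j23)² + 7.8·j23 + 100 = -429 + j179.4 → |·| ≈ 465, ∠ ≈ 157.31°
|H| = 1000 / 465 ≈ 2.1505
Gain = 20 log₁₀(2.1505) ≈ 6.65 dB
∠H = 0.00° − 157.31° = -157.31°

6.7 dB, -157.3°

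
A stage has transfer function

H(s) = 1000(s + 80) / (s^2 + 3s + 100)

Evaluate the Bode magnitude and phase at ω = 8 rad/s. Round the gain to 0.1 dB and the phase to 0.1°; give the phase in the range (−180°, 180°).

65.4 dB, -28.0°

At s = jω = j8:
zero (s+80): 80 + j8 → |·| = √(80²+8²) = √6464 ≈ 80.399, ∠ = arctan(8/80) ≈ 5.71°
quadratic: (j8)² + 3·j8 + 100 = 36 + j24 → |·| ≈ 43.267, ∠ ≈ 33.69°
|H| = 1000 · 80.399 / 43.267 ≈ 1858.2
Gain = 20 log₁₀(1858.2) ≈ 65.38 dB
∠H = 5.71° − 33.69° = -27.98°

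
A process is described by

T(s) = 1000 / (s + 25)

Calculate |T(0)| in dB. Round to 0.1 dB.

32.0 dB

T(0) = 1000 / 25 = 40
20 log₁₀(40) ≈ 32.04 dB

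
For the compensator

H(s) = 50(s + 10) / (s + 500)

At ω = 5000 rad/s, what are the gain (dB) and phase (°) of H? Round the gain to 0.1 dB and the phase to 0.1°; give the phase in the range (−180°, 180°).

33.9 dB, 5.6°

At s = jω = j5000:
zero (s+10): 10 + j5000 → |·| = √(10²+5000²) = √25000100 ≈ 5000, ∠ = arctan(5000/10) ≈ 89.89°
pole (s+500): 500 + j5000 → |·| = √(500²+5000²) = √25250000 ≈ 5024.9, ∠ = arctan(5000/500) ≈ 84.29°
|H| = 50 · 5000 / 5024.9 ≈ 49.752
Gain = 20 log₁₀(49.752) ≈ 33.94 dB
∠H = 89.89° − 84.29° = 5.60°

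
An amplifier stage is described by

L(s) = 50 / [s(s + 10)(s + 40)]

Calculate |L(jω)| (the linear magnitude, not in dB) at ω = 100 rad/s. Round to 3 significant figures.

4.62e-05

At s = jω = j100:
pole (s+10): 10 + j100 → |·| = √(10²+100²) = √10100 ≈ 100.5, ∠ = arctan(100/10) ≈ 84.29°
pole (s+40): 40 + j100 → |·| = √(40²+100²) = √11600 ≈ 107.7, ∠ = arctan(100/40) ≈ 68.20°
pole at origin: |s| = 100, ∠ = 90.00° (in denominator)
|L| = 50 / 1.0824e+06 ≈ 4.6194e-05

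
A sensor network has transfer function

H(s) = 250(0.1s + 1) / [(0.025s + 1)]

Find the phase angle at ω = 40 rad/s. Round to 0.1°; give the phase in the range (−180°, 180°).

At ω = 40 rad/s:
zero (1 + j40·0.1) = 1 + j4 → |·| ≈ 4.1231, ∠ ≈ 75.96°
pole (1 + j40·0.025) = 1 + j1 → |·| ≈ 1.4142, ∠ ≈ 45.00°
∠H = (75.96°) − (45.00°) = 30.96°

31.0°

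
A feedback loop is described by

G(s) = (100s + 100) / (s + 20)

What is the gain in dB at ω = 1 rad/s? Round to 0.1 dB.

17.0 dB

Substitute s = j1:
Numerator: 100(j1) + 100 = 100 + j100
Denominator: (j1) + 20 = 20 + j1
|N| = √(100² + 100²) ≈ 141.42, ∠N ≈ 45.00°
|D| = √(20² + 1²) ≈ 20.025, ∠D ≈ 2.86°
|G| = 141.42 / 20.025 ≈ 7.0622
Gain = 20 log₁₀(7.0622) ≈ 16.98 dB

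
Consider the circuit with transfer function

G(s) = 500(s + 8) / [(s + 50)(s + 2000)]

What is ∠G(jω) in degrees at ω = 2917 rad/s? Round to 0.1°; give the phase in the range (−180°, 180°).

-54.7°

At s = jω = j2917:
zero (s+8): 8 + j2917 → |·| = √(8²+2917²) = √8508953 ≈ 2917, ∠ = arctan(2917/8) ≈ 89.84°
pole (s+50): 50 + j2917 → |·| = √(50²+2917²) = √8511389 ≈ 2917.4, ∠ = arctan(2917/50) ≈ 89.02°
pole (s+2000): 2000 + j2917 → |·| = √(2000²+2917²) = √12508889 ≈ 3536.8, ∠ = arctan(2917/2000) ≈ 55.56°
∠G = 89.84° − 144.58° = -54.74°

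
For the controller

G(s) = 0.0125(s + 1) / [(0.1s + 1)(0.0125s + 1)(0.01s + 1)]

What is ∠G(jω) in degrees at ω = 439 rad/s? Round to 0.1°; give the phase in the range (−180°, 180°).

At ω = 439 rad/s:
zero (1 + j439·1) = 1 + j439 → |·| ≈ 439, ∠ ≈ 89.87°
pole (1 + j439·0.1) = 1 + j43.9 → |·| ≈ 43.911, ∠ ≈ 88.70°
pole (1 + j439·0.0125) = 1 + j5.4875 → |·| ≈ 5.5779, ∠ ≈ 79.67°
pole (1 + j439·0.01) = 1 + j4.39 → |·| ≈ 4.5025, ∠ ≈ 77.17°
∠G = (89.87°) − (88.70° + 79.67° + 77.17°) = -155.67°

-155.7°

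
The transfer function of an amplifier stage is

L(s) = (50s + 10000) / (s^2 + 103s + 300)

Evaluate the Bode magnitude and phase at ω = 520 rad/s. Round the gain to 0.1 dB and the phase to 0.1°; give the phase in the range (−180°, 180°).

-19.9 dB, -99.8°

Substitute s = j520:
Numerator: 50(j520) + 10000 = 10000 + j26000
Denominator: (j520)^2 + 103(j520) + 300 = -270100 + j53560
|N| = √(10000² + 26000²) ≈ 27857, ∠N ≈ 68.96°
|D| = √(270100² + 53560²) ≈ 2.7536e+05, ∠D ≈ 168.78°
|L| = 27857 / 2.7536e+05 ≈ 0.10117
Gain = 20 log₁₀(0.10117) ≈ -19.90 dB
∠L = 68.96° − 168.78° = -99.82°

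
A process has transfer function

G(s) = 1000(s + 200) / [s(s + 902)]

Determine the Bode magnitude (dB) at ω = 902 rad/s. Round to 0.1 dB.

At s = jω = j902:
zero (s+200): 200 + j902 → |·| = √(200²+902²) = √853604 ≈ 923.91, ∠ = arctan(902/200) ≈ 77.50°
pole (s+902): 902 + j902 → |·| = √(902²+902²) = √1627208 ≈ 1275.6, ∠ = arctan(902/902) ≈ 45.00°
pole at origin: |s| = 902, ∠ = 90.00° (in denominator)
|G| = 1000 · 923.91 / 1.1506e+06 ≈ 0.80298
Gain = 20 log₁₀(0.80298) ≈ -1.91 dB

-1.9 dB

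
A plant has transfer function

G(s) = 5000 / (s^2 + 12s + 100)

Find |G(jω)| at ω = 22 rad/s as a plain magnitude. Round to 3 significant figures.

10.7

At s = jω = j22:
quadratic: (j22)² + 12·j22 + 100 = -384 + j264 → |·| ≈ 466, ∠ ≈ 145.49°
|G| = 5000 / 466 ≈ 10.73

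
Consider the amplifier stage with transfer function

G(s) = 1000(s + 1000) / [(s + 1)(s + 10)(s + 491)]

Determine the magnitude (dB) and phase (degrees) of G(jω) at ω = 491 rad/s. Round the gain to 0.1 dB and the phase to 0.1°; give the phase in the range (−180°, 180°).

-43.5 dB, 162.4°

At s = jω = j491:
zero (s+1000): 1000 + j491 → |·| = √(1000²+491²) = √1241081 ≈ 1114, ∠ = arctan(491/1000) ≈ 26.15°
pole (s+1): 1 + j491 → |·| = √(1²+491²) = √241082 ≈ 491, ∠ = arctan(491/1) ≈ 89.88°
pole (s+10): 10 + j491 → |·| = √(10²+491²) = √241181 ≈ 491.1, ∠ = arctan(491/10) ≈ 88.83°
pole (s+491): 491 + j491 → |·| = √(491²+491²) = √482162 ≈ 694.38, ∠ = arctan(491/491) ≈ 45.00°
|G| = 1000 · 1114 / 1.6744e+08 ≈ 0.0066531
Gain = 20 log₁₀(0.0066531) ≈ -43.54 dB
∠G = 26.15° − 223.71° = -197.56° ≡ 162.44° (principal value)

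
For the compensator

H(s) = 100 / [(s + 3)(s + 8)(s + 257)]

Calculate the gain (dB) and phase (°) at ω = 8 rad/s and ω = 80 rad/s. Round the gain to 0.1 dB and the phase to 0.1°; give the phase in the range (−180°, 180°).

ω = 8: -47.9 dB, -116.2°; ω = 80: -84.8 dB, 170.6°

At s = jω = j8:
pole (s+3): 3 + j8 → |·| = √(3²+8²) = √73 ≈ 8.544, ∠ = arctan(8/3) ≈ 69.44°
pole (s+8): 8 + j8 → |·| = √(8²+8²) = √128 ≈ 11.314, ∠ = arctan(8/8) ≈ 45.00°
pole (s+257): 257 + j8 → |·| = √(257²+8²) = √66113 ≈ 257.12, ∠ = arctan(8/257) ≈ 1.78°
|H| = 100 / 24855 ≈ 0.0040233
Gain = 20 log₁₀(0.0040233) ≈ -47.91 dB
∠H = 0.00° − 116.22° = -116.22°

At s = jω = j80:
pole (s+3): 3 + j80 → |·| = √(3²+80²) = √6409 ≈ 80.056, ∠ = arctan(80/3) ≈ 87.85°
pole (s+8): 8 + j80 → |·| = √(8²+80²) = √6464 ≈ 80.399, ∠ = arctan(80/8) ≈ 84.29°
pole (s+257): 257 + j80 → |·| = √(257²+80²) = √72449 ≈ 269.16, ∠ = arctan(80/257) ≈ 17.29°
|H| = 100 / 1.7324e+06 ≈ 5.7723e-05
Gain = 20 log₁₀(5.7723e-05) ≈ -84.77 dB
∠H = 0.00° − 189.43° = -189.43° ≡ 170.57° (principal value)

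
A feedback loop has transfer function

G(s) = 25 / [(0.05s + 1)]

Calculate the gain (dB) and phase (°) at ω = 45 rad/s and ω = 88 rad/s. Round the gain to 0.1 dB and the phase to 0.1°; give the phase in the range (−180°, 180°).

At ω = 45 rad/s:
pole (1 + j45·0.05) = 1 + j2.25 → |·| ≈ 2.4622, ∠ ≈ 66.04°
|G| = 25 · 1 / (2.4622) ≈ 10.154
Gain = 20 log₁₀(10.154) ≈ 20.13 dB
∠G = (0°) − (66.04°) = -66.04°

At ω = 88 rad/s:
pole (1 + j88·0.05) = 1 + j4.4 → |·| ≈ 4.5122, ∠ ≈ 77.20°
|G| = 25 · 1 / (4.5122) ≈ 5.5405
Gain = 20 log₁₀(5.5405) ≈ 14.87 dB
∠G = (0°) − (77.20°) = -77.20°

ω = 45: 20.1 dB, -66.0°; ω = 88: 14.9 dB, -77.2°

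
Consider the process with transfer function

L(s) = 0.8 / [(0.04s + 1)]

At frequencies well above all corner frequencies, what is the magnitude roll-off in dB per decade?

-20 dB/decade

Each pole contributes −20 dB/decade at high frequency; each zero contributes +20 dB/decade.
Net: 0 zero(s) − 1 pole(s) → -20 dB/decade.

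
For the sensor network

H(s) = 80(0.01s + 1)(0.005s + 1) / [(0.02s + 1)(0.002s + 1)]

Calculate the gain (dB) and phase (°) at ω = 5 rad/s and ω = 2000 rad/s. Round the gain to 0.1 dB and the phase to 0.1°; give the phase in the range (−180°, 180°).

ω = 5: 38.0 dB, -2.0°; ω = 2000: 39.8 dB, 6.9°

At ω = 5 rad/s:
zero (1 + j5·0.01) = 1 + j0.05 → |·| ≈ 1.0012, ∠ ≈ 2.86°
zero (1 + j5·0.005) = 1 + j0.025 → |·| ≈ 1.0003, ∠ ≈ 1.43°
pole (1 + j5·0.02) = 1 + j0.1 → |·| ≈ 1.005, ∠ ≈ 5.71°
pole (1 + j5·0.002) = 1 + j0.01 → |·| ≈ 1, ∠ ≈ 0.57°
|H| = 80 · 1.0012 · 1.0003 / (1.005 · 1) ≈ 79.721
Gain = 20 log₁₀(79.721) ≈ 38.03 dB
∠H = (2.86° + 1.43°) − (5.71° + 0.57°) = -1.99°

At ω = 2000 rad/s:
zero (1 + j2000·0.01) = 1 + j20 → |·| ≈ 20.025, ∠ ≈ 87.14°
zero (1 + j2000·0.005) = 1 + j10 → |·| ≈ 10.05, ∠ ≈ 84.29°
pole (1 + j2000·0.02) = 1 + j40 → |·| ≈ 40.012, ∠ ≈ 88.57°
pole (1 + j2000·0.002) = 1 + j4 → |·| ≈ 4.1231, ∠ ≈ 75.96°
|H| = 80 · 20.025 · 10.05 / (40.012 · 4.1231) ≈ 97.592
Gain = 20 log₁₀(97.592) ≈ 39.79 dB
∠H = (87.14° + 84.29°) − (88.57° + 75.96°) = 6.90°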